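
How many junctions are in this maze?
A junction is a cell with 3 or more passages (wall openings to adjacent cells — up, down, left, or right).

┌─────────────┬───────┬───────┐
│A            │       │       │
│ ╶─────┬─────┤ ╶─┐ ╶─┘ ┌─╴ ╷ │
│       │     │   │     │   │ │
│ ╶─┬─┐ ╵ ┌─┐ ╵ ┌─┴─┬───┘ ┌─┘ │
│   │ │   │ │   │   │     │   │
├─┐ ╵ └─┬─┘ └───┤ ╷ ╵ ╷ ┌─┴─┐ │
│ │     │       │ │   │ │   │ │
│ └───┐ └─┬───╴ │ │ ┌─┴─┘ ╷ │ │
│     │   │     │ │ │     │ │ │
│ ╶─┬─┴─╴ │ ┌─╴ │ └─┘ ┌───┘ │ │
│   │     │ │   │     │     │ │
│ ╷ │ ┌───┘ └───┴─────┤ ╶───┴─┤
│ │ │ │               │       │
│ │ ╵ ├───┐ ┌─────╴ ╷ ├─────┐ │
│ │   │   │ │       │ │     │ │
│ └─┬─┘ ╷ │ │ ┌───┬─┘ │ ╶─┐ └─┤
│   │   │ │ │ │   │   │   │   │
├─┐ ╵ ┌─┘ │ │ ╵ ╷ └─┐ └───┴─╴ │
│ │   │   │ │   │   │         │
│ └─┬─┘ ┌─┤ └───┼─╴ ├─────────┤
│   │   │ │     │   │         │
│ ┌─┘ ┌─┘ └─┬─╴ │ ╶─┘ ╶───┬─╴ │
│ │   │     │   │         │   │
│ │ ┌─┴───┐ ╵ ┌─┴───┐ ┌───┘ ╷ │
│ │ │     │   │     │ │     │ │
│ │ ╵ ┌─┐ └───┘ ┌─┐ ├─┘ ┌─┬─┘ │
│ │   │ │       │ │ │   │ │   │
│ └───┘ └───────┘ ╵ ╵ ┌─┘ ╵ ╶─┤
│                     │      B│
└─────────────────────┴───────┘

Checking each cell for number of passages:

Junctions found (3+ passages):
  (0, 9): 3 passages
  (0, 13): 3 passages
  (1, 0): 3 passages
  (1, 7): 3 passages
  (2, 11): 3 passages
  (2, 14): 3 passages
  (3, 2): 3 passages
  (3, 5): 3 passages
  (3, 9): 3 passages
  (4, 0): 3 passages
  (4, 7): 3 passages
  (5, 0): 3 passages
  (6, 5): 4 passages
  (6, 9): 3 passages
  (8, 10): 3 passages
  (10, 0): 3 passages
  (11, 4): 3 passages
  (11, 10): 4 passages
  (11, 14): 3 passages
  (14, 3): 3 passages
  (14, 8): 3 passages
  (14, 9): 3 passages
  (14, 12): 3 passages
  (14, 13): 3 passages
Total junctions: 24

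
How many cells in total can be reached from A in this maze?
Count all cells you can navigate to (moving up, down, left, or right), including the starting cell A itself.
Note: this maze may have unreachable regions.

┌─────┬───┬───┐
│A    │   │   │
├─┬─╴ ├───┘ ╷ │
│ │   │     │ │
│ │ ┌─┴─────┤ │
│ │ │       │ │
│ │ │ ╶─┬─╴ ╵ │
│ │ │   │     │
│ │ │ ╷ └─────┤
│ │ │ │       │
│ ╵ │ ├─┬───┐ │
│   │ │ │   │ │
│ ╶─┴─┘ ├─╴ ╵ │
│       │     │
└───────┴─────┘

Using BFS/flood-fill to find all reachable cells from A:
Maze size: 7 × 7 = 49 total cells
30 cell(s) are walled off and cannot be reached from A.
Reachable cells: 19

Reachable region (· marks reachable cells):

┌─────┬───┬───┐
│A · ·│   │   │
├─┬─╴ ├───┘ ╷ │
│·│· ·│     │ │
│ │ ┌─┴─────┤ │
│·│·│       │ │
│ │ │ ╶─┬─╴ ╵ │
│·│·│   │     │
│ │ │ ╷ └─────┤
│·│·│ │       │
│ ╵ │ ├─┬───┐ │
│· ·│ │·│   │ │
│ ╶─┴─┘ ├─╴ ╵ │
│· · · ·│     │
└───────┴─────┘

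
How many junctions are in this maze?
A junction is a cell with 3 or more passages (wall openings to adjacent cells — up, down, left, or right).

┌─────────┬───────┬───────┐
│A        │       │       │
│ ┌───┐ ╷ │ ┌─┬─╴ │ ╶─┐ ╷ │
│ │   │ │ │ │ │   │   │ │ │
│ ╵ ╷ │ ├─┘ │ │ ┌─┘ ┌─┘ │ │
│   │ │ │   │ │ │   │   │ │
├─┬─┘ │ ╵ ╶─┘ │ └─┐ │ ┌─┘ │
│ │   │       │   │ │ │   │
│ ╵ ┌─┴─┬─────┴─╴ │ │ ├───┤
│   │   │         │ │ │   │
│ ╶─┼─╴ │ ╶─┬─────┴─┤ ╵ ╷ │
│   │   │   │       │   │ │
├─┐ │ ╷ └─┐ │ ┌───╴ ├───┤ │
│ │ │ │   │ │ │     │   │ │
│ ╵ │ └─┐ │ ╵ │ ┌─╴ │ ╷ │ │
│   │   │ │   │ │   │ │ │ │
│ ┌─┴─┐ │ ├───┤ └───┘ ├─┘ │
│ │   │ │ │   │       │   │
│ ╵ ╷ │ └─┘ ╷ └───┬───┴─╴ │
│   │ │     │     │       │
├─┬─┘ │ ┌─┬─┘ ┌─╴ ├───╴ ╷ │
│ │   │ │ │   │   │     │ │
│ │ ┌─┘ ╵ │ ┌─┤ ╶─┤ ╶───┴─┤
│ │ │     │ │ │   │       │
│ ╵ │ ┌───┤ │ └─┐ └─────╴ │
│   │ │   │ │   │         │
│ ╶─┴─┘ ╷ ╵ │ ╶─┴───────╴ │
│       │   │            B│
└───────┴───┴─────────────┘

Checking each cell for number of passages:

Junctions found (3+ passages):
  (0, 3): 3 passages
  (0, 11): 3 passages
  (1, 9): 3 passages
  (2, 9): 3 passages
  (3, 4): 3 passages
  (4, 0): 3 passages
  (5, 3): 3 passages
  (6, 9): 3 passages
  (7, 0): 3 passages
  (8, 12): 3 passages
  (9, 3): 3 passages
  (9, 6): 3 passages
  (9, 11): 3 passages
  (9, 12): 3 passages
  (11, 3): 3 passages
  (12, 0): 3 passages
  (12, 6): 3 passages
  (12, 12): 3 passages
Total junctions: 18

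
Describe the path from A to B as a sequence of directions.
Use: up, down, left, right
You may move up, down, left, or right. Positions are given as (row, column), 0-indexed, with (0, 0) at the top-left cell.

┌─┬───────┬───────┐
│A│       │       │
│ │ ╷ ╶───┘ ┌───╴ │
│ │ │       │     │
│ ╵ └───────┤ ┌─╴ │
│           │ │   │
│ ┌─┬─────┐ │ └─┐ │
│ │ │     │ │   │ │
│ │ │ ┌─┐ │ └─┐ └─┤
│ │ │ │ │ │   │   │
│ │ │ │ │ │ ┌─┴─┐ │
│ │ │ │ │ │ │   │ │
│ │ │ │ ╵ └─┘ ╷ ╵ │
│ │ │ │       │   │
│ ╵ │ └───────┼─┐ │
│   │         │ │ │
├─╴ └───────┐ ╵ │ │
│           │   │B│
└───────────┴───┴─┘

Finding the path and converting it to directions:
Path through cells: (0,0) → (1,0) → (2,0) → (2,1) → (1,1) → (0,1) → (0,2) → (1,2) → (1,3) → (1,4) → (1,5) → (0,5) → (0,6) → (0,7) → (0,8) → (1,8) → (1,7) → (1,6) → (2,6) → (3,6) → (3,7) → (4,7) → (4,8) → (5,8) → (6,8) → (7,8) → (8,8)
Directions: down, down, right, up, up, right, down, right, right, right, up, right, right, right, down, left, left, down, down, right, down, right, down, down, down, down

Solution:

┌─┬───────┬───────┐
│A│↱ ↓    │↱ → → ↓│
│ │ ╷ ╶───┘ ┌───╴ │
│↓│↑│↳ → → ↑│↓ ← ↲│
│ ╵ └───────┤ ┌─╴ │
│↳ ↑        │↓│   │
│ ┌─┬─────┐ │ └─┐ │
│ │ │     │ │↳ ↓│ │
│ │ │ ┌─┐ │ └─┐ └─┤
│ │ │ │ │ │   │↳ ↓│
│ │ │ │ │ │ ┌─┴─┐ │
│ │ │ │ │ │ │   │↓│
│ │ │ │ ╵ └─┘ ╷ ╵ │
│ │ │ │       │  ↓│
│ ╵ │ └───────┼─┐ │
│   │         │ │↓│
├─╴ └───────┐ ╵ │ │
│           │   │B│
└───────────┴───┴─┘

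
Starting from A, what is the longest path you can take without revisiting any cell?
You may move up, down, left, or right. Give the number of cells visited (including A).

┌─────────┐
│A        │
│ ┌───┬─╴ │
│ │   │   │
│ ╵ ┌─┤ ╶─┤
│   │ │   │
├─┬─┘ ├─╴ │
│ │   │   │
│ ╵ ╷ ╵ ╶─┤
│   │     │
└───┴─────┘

Finding longest simple path using DFS:
Start: (0, 0)
Longest path visits 18 cells
Path: A → right → right → right → right → down → left → down → right → down → left → down → left → up → left → down → left → up

Solution:

┌─────────┐
│A → → → ↓│
│ ┌───┬─╴ │
│ │   │↓ ↲│
│ ╵ ┌─┤ ╶─┤
│   │ │↳ ↓│
├─┬─┘ ├─╴ │
│B│↓ ↰│↓ ↲│
│ ╵ ╷ ╵ ╶─┤
│↑ ↲│↑ ↲  │
└───┴─────┘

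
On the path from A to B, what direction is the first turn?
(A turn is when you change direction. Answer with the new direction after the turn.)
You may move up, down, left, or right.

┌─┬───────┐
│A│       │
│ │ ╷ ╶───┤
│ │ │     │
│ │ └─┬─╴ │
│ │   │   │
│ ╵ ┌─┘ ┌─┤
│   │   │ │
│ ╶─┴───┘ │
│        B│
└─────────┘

Directions: down, down, down, down, right, right, right, right
First turn direction: right

Solution:

┌─┬───────┐
│A│       │
│ │ ╷ ╶───┤
│↓│ │     │
│ │ └─┬─╴ │
│↓│   │   │
│ ╵ ┌─┘ ┌─┤
│↓  │   │ │
│ ╶─┴───┘ │
│↳ → → → B│
└─────────┘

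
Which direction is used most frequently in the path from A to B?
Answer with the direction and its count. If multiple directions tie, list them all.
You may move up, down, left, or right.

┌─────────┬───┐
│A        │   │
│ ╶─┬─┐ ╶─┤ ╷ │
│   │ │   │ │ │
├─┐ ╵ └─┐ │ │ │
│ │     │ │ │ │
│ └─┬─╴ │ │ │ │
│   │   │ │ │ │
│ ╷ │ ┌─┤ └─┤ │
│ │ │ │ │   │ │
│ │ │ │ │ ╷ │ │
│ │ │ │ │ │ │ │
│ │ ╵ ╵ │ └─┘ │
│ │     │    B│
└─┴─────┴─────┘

Directions: right, right, right, down, right, down, down, down, down, down, right, right
Counts: {'right': 6, 'down': 6}
Most common: down and right (tied at 6 times each)

Solution:

┌─────────┬───┐
│A → → ↓  │   │
│ ╶─┬─┐ ╶─┤ ╷ │
│   │ │↳ ↓│ │ │
├─┐ ╵ └─┐ │ │ │
│ │     │↓│ │ │
│ └─┬─╴ │ │ │ │
│   │   │↓│ │ │
│ ╷ │ ┌─┤ └─┤ │
│ │ │ │ │↓  │ │
│ │ │ │ │ ╷ │ │
│ │ │ │ │↓│ │ │
│ │ ╵ ╵ │ └─┘ │
│ │     │↳ → B│
└─┴─────┴─────┘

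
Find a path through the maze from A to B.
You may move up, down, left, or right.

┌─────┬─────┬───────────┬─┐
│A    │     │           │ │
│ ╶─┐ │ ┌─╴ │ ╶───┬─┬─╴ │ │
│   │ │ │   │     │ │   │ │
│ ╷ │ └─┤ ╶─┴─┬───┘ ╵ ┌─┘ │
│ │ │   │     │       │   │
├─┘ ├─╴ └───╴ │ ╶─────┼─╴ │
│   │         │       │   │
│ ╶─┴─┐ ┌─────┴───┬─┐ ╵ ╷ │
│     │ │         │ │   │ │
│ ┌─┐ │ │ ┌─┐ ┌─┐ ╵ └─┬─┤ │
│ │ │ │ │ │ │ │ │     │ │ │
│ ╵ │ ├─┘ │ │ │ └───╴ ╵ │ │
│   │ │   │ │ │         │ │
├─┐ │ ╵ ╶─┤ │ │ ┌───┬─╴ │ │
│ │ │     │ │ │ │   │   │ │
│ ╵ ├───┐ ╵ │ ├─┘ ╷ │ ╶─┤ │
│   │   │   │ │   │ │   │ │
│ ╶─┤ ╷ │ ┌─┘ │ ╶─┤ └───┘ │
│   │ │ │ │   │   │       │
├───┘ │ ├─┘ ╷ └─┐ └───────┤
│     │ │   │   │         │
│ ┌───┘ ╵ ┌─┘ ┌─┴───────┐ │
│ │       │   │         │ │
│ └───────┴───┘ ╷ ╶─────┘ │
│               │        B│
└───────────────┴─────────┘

Finding the shortest path through the maze:
Path length: 52 steps
Directions: down → right → down → down → left → down → right → right → down → down → down → right → up → right → up → up → right → right → down → down → down → down → down → left → down → left → down → left → up → up → up → left → down → down → left → left → down → down → right → right → right → right → right → right → right → up → right → down → right → right → right → right

Solution:

┌─────┬─────┬───────────┬─┐
│A    │     │           │ │
│ ╶─┐ │ ┌─╴ │ ╶───┬─┬─╴ │ │
│↳ ↓│ │ │   │     │ │   │ │
│ ╷ │ └─┤ ╶─┴─┬───┘ ╵ ┌─┘ │
│ │↓│   │     │       │   │
├─┘ ├─╴ └───╴ │ ╶─────┼─╴ │
│↓ ↲│         │       │   │
│ ╶─┴─┐ ┌─────┴───┬─┐ ╵ ╷ │
│↳ → ↓│ │↱ → ↓    │ │   │ │
│ ┌─┐ │ │ ┌─┐ ┌─┐ ╵ └─┬─┤ │
│ │ │↓│ │↑│ │↓│ │     │ │ │
│ ╵ │ ├─┘ │ │ │ └───╴ ╵ │ │
│   │↓│↱ ↑│ │↓│         │ │
├─┐ │ ╵ ╶─┤ │ │ ┌───┬─╴ │ │
│ │ │↳ ↑  │ │↓│ │   │   │ │
│ ╵ ├───┐ ╵ │ ├─┘ ╷ │ ╶─┤ │
│   │↓ ↰│   │↓│   │ │   │ │
│ ╶─┤ ╷ │ ┌─┘ │ ╶─┤ └───┘ │
│   │↓│↑│ │↓ ↲│   │       │
├───┘ │ ├─┘ ╷ └─┐ └───────┤
│↓ ← ↲│↑│↓ ↲│   │         │
│ ┌───┘ ╵ ┌─┘ ┌─┴───────┐ │
│↓│    ↑ ↲│   │↱ ↓      │ │
│ └───────┴───┘ ╷ ╶─────┘ │
│↳ → → → → → → ↑│↳ → → → B│
└───────────────┴─────────┘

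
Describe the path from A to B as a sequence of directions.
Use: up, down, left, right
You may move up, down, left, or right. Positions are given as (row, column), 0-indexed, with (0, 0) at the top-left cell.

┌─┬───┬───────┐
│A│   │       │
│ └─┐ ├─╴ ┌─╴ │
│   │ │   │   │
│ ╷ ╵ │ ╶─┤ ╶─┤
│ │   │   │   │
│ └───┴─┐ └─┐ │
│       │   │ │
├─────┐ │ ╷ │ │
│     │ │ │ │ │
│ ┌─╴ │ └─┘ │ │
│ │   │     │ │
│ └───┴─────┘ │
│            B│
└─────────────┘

Finding the path and converting it to directions:
Path through cells: (0,0) → (1,0) → (2,0) → (3,0) → (3,1) → (3,2) → (3,3) → (4,3) → (5,3) → (5,4) → (5,5) → (4,5) → (3,5) → (3,4) → (2,4) → (2,3) → (1,3) → (1,4) → (0,4) → (0,5) → (0,6) → (1,6) → (1,5) → (2,5) → (2,6) → (3,6) → (4,6) → (5,6) → (6,6)
Directions: down, down, down, right, right, right, down, down, right, right, up, up, left, up, left, up, right, up, right, right, down, left, down, right, down, down, down, down

Solution:

┌─┬───┬───────┐
│A│   │  ↱ → ↓│
│ └─┐ ├─╴ ┌─╴ │
│↓  │ │↱ ↑│↓ ↲│
│ ╷ ╵ │ ╶─┤ ╶─┤
│↓│   │↑ ↰│↳ ↓│
│ └───┴─┐ └─┐ │
│↳ → → ↓│↑ ↰│↓│
├─────┐ │ ╷ │ │
│     │↓│ │↑│↓│
│ ┌─╴ │ └─┘ │ │
│ │   │↳ → ↑│↓│
│ └───┴─────┘ │
│            B│
└─────────────┘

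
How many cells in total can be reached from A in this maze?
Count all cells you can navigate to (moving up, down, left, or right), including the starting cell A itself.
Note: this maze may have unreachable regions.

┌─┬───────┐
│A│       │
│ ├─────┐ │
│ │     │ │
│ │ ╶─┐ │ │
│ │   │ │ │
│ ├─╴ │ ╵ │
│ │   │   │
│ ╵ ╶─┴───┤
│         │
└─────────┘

Using BFS/flood-fill to find all reachable cells from A:
Maze size: 5 × 5 = 25 total cells
All cells are reachable — the maze is fully connected.
Reachable cells: 25

Reachable region (· marks reachable cells):

┌─┬───────┐
│A│· · · ·│
│ ├─────┐ │
│·│· · ·│·│
│ │ ╶─┐ │ │
│·│· ·│·│·│
│ ├─╴ │ ╵ │
│·│· ·│· ·│
│ ╵ ╶─┴───┤
│· · · · ·│
└─────────┘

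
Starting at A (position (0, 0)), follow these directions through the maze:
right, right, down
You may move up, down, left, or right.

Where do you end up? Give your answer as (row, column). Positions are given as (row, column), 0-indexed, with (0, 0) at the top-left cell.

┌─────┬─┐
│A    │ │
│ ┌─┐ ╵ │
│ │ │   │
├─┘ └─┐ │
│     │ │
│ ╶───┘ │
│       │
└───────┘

Following directions step by step:
Start: (0, 0)
  right: (0, 0) → (0, 1)
  right: (0, 1) → (0, 2)
  down: (0, 2) → (1, 2)
Final position: (1, 2)

Path taken:

┌─────┬─┐
│A → ↓│ │
│ ┌─┐ ╵ │
│ │ │B  │
├─┘ └─┐ │
│     │ │
│ ╶───┘ │
│       │
└───────┘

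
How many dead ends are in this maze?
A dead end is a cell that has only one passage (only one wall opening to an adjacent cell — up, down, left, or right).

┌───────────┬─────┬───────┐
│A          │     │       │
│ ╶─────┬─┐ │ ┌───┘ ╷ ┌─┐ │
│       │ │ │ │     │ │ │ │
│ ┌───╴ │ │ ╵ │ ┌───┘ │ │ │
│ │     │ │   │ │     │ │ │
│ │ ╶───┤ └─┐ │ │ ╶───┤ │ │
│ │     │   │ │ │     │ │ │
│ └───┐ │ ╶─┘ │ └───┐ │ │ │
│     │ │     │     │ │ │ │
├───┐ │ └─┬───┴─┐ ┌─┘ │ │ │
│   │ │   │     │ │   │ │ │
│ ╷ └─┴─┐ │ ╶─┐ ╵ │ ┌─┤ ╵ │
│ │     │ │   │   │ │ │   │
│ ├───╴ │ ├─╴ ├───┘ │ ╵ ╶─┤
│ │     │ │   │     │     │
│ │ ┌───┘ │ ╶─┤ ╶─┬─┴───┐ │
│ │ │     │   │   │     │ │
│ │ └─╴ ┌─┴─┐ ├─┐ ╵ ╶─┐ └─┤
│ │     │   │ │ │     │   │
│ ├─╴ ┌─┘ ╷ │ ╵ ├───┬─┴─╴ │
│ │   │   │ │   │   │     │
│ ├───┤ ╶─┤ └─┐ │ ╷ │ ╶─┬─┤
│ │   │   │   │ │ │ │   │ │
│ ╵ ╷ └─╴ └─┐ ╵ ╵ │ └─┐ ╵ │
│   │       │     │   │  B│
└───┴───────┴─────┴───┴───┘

Checking each cell for number of passages:

Dead ends found at positions:
  (0, 8)
  (1, 4)
  (1, 11)
  (3, 5)
  (4, 9)
  (5, 2)
  (6, 10)
  (8, 2)
  (8, 12)
  (9, 7)
  (9, 10)
  (10, 1)
  (11, 12)
  (12, 5)
  (12, 10)
Total dead ends: 15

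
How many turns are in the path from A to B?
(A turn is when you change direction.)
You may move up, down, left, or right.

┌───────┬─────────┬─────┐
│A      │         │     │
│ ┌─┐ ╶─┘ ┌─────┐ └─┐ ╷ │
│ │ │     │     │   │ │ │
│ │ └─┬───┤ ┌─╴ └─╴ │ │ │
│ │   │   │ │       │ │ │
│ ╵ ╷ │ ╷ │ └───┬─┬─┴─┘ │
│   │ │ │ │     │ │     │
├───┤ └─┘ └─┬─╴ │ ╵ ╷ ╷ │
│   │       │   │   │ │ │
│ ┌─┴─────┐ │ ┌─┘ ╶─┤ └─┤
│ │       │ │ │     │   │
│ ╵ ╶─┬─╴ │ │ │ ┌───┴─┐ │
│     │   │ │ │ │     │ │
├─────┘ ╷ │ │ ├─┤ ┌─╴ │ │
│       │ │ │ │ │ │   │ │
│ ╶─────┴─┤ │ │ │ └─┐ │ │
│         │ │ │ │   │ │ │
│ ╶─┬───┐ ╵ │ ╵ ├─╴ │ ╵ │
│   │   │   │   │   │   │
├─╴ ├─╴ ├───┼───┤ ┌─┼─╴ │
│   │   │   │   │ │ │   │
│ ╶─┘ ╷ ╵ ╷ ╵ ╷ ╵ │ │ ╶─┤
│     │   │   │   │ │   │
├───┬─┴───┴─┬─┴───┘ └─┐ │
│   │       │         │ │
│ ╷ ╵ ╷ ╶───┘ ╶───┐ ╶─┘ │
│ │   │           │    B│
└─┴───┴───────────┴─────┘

Directions: down, down, down, right, up, right, down, down, right, right, right, down, down, down, down, down, left, up, left, left, left, left, down, right, down, left, down, right, right, up, right, down, right, up, right, down, right, up, right, down, right, up, up, right, up, left, up, up, right, right, down, down, down, right, down, left, down, right, down, down
Number of turns: 40

Solution:

┌───────┬─────────┬─────┐
│A      │         │     │
│ ┌─┐ ╶─┘ ┌─────┐ └─┐ ╷ │
│↓│ │     │     │   │ │ │
│ │ └─┬───┤ ┌─╴ └─╴ │ │ │
│↓│↱ ↓│   │ │       │ │ │
│ ╵ ╷ │ ╷ │ └───┬─┬─┴─┘ │
│↳ ↑│↓│ │ │     │ │     │
├───┤ └─┘ └─┬─╴ │ ╵ ╷ ╷ │
│   │↳ → → ↓│   │   │ │ │
│ ┌─┴─────┐ │ ┌─┘ ╶─┤ └─┤
│ │       │↓│ │     │   │
│ ╵ ╶─┬─╴ │ │ │ ┌───┴─┐ │
│     │   │↓│ │ │↱ → ↓│ │
├─────┘ ╷ │ │ ├─┤ ┌─╴ │ │
│       │ │↓│ │ │↑│  ↓│ │
│ ╶─────┴─┤ │ │ │ └─┐ │ │
│↓ ← ← ← ↰│↓│ │ │↑ ↰│↓│ │
│ ╶─┬───┐ ╵ │ ╵ ├─╴ │ ╵ │
│↳ ↓│   │↑ ↲│   │↱ ↑│↳ ↓│
├─╴ ├─╴ ├───┼───┤ ┌─┼─╴ │
│↓ ↲│↱ ↓│↱ ↓│↱ ↓│↑│ │↓ ↲│
│ ╶─┘ ╷ ╵ ╷ ╵ ╷ ╵ │ │ ╶─┤
│↳ → ↑│↳ ↑│↳ ↑│↳ ↑│ │↳ ↓│
├───┬─┴───┴─┬─┴───┘ └─┐ │
│   │       │         │↓│
│ ╷ ╵ ╷ ╶───┘ ╶───┐ ╶─┘ │
│ │   │           │    B│
└─┴───┴───────────┴─────┘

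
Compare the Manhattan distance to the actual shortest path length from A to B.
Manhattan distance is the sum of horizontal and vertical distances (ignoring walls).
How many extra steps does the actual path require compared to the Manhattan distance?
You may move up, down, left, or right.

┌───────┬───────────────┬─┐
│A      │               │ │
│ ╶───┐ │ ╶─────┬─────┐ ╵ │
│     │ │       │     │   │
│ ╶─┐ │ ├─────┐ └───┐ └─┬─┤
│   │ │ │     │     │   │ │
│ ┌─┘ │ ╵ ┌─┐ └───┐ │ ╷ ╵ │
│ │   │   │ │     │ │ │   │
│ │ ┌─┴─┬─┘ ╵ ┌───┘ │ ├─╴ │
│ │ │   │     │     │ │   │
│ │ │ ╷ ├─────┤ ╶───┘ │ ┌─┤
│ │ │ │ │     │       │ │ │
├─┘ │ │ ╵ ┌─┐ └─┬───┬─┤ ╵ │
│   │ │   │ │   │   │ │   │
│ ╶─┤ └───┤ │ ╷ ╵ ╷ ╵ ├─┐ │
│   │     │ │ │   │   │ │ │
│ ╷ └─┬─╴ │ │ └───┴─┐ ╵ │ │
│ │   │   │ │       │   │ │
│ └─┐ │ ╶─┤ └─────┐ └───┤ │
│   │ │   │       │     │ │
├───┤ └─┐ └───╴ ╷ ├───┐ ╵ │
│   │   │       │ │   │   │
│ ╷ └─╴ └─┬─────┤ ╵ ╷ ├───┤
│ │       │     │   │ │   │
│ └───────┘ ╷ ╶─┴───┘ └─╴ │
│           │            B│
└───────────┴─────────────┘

Manhattan distance: |12 - 0| + |12 - 0| = 24
Actual path length: 38
Extra steps: 38 - 24 = 14

Solution:

┌───────┬───────────────┬─┐
│A      │               │ │
│ ╶───┐ │ ╶─────┬─────┐ ╵ │
│↳ → ↓│ │       │     │   │
│ ╶─┐ │ ├─────┐ └───┐ └─┬─┤
│   │↓│ │     │     │   │ │
│ ┌─┘ │ ╵ ┌─┐ └───┐ │ ╷ ╵ │
│ │↓ ↲│   │ │     │ │ │   │
│ │ ┌─┴─┬─┘ ╵ ┌───┘ │ ├─╴ │
│ │↓│   │     │     │ │   │
│ │ │ ╷ ├─────┤ ╶───┘ │ ┌─┤
│ │↓│ │ │     │       │ │ │
├─┘ │ │ ╵ ┌─┐ └─┬───┬─┤ ╵ │
│↓ ↲│ │   │ │   │   │ │   │
│ ╶─┤ └───┤ │ ╷ ╵ ╷ ╵ ├─┐ │
│↳ ↓│     │ │ │   │   │ │ │
│ ╷ └─┬─╴ │ │ └───┴─┐ ╵ │ │
│ │↳ ↓│   │ │       │   │ │
│ └─┐ │ ╶─┤ └─────┐ └───┤ │
│   │↓│   │       │     │ │
├───┤ └─┐ └───╴ ╷ ├───┐ ╵ │
│↓ ↰│↳ ↓│       │ │   │   │
│ ╷ └─╴ └─┬─────┤ ╵ ╷ ├───┤
│↓│↑ ← ↲  │↱ ↓  │   │ │   │
│ └───────┘ ╷ ╶─┴───┘ └─╴ │
│↳ → → → → ↑│↳ → → → → → B│
└───────────┴─────────────┘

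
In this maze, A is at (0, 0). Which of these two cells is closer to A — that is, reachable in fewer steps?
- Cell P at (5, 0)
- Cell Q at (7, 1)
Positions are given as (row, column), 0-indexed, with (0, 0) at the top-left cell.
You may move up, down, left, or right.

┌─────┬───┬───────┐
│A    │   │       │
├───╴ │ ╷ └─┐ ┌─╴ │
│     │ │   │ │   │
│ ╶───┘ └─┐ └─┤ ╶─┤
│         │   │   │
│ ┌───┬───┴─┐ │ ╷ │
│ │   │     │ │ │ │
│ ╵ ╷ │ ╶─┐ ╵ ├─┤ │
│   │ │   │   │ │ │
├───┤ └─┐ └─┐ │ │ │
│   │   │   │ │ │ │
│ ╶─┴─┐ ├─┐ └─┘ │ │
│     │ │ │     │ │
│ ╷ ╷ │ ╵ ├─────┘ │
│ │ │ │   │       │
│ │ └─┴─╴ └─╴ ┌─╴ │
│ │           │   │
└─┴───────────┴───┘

Shortest path A → P at (5, 0): 25 steps
Shortest path A → Q at (7, 1): 22 steps

Q is closer (22 steps vs 25 steps).

Path to P:

┌─────┬───┬───────┐
│A → ↓│   │       │
├───╴ │ ╷ └─┐ ┌─╴ │
│↓ ← ↲│ │   │ │   │
│ ╶───┘ └─┐ └─┤ ╶─┤
│↓        │   │   │
│ ┌───┬───┴─┐ │ ╷ │
│↓│↱ ↓│     │ │ │ │
│ ╵ ╷ │ ╶─┐ ╵ ├─┤ │
│↳ ↑│↓│   │   │ │ │
├───┤ └─┐ └─┐ │ │ │
│P  │↳ ↓│   │ │ │ │
│ ╶─┴─┐ ├─┐ └─┘ │ │
│↑ ↰  │↓│ │     │ │
│ ╷ ╷ │ ╵ ├─────┘ │
│ │↑│ │↳ ↓│       │
│ │ └─┴─╴ └─╴ ┌─╴ │
│ │↑ ← ← ↲    │   │
└─┴───────────┴───┘

Path to Q:

┌─────┬───┬───────┐
│A → ↓│   │       │
├───╴ │ ╷ └─┐ ┌─╴ │
│↓ ← ↲│ │   │ │   │
│ ╶───┘ └─┐ └─┤ ╶─┤
│↓        │   │   │
│ ┌───┬───┴─┐ │ ╷ │
│↓│↱ ↓│     │ │ │ │
│ ╵ ╷ │ ╶─┐ ╵ ├─┤ │
│↳ ↑│↓│   │   │ │ │
├───┤ └─┐ └─┐ │ │ │
│   │↳ ↓│   │ │ │ │
│ ╶─┴─┐ ├─┐ └─┘ │ │
│     │↓│ │     │ │
│ ╷ ╷ │ ╵ ├─────┘ │
│ │Q│ │↳ ↓│       │
│ │ └─┴─╴ └─╴ ┌─╴ │
│ │↑ ← ← ↲    │   │
└─┴───────────┴───┘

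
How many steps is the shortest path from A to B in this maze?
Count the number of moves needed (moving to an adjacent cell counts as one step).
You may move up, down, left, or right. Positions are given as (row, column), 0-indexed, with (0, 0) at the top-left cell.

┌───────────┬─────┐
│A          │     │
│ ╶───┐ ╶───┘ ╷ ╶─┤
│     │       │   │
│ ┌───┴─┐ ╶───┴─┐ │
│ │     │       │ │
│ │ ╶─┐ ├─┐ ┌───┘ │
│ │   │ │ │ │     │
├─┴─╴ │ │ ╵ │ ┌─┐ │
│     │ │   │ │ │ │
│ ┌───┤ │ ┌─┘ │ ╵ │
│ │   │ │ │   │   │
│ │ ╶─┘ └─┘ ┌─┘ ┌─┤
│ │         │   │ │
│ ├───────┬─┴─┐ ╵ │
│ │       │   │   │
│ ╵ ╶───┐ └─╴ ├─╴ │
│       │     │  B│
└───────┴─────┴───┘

Using BFS to find shortest path:
Start: (0, 0), End: (8, 8)
Path found:
(0,0) → (0,1) → (0,2) → (0,3) → (1,3) → (1,4) → (1,5) → (1,6) → (0,6) → (0,7) → (1,7) → (1,8) → (2,8) → (3,8) → (4,8) → (5,8) → (5,7) → (6,7) → (7,7) → (7,8) → (8,8)
Number of steps: 20

Solution:

┌───────────┬─────┐
│A → → ↓    │↱ ↓  │
│ ╶───┐ ╶───┘ ╷ ╶─┤
│     │↳ → → ↑│↳ ↓│
│ ┌───┴─┐ ╶───┴─┐ │
│ │     │       │↓│
│ │ ╶─┐ ├─┐ ┌───┘ │
│ │   │ │ │ │    ↓│
├─┴─╴ │ │ ╵ │ ┌─┐ │
│     │ │   │ │ │↓│
│ ┌───┤ │ ┌─┘ │ ╵ │
│ │   │ │ │   │↓ ↲│
│ │ ╶─┘ └─┘ ┌─┘ ┌─┤
│ │         │  ↓│ │
│ ├───────┬─┴─┐ ╵ │
│ │       │   │↳ ↓│
│ ╵ ╶───┐ └─╴ ├─╴ │
│       │     │  B│
└───────┴─────┴───┘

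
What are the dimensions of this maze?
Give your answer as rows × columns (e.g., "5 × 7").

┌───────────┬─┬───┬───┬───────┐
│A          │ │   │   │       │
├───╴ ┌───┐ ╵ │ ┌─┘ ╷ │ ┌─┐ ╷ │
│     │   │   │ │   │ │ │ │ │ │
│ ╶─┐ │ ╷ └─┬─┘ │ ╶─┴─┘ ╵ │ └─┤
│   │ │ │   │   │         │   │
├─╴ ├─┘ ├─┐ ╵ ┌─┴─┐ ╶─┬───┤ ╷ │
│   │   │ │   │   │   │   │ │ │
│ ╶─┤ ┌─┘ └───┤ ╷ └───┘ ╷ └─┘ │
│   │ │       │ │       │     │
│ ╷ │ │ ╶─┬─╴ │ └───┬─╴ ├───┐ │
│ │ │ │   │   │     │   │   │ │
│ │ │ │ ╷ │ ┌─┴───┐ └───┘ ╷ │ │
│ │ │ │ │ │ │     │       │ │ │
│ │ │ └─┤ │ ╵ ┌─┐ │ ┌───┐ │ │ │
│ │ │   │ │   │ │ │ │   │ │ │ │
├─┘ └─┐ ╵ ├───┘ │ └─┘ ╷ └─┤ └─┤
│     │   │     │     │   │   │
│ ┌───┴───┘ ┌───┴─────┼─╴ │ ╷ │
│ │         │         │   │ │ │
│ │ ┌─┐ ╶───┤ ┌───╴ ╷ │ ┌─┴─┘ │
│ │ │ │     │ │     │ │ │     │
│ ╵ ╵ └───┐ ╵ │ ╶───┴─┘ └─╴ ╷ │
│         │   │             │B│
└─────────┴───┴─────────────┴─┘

Counting the maze dimensions:
Rows (vertical): 12
Columns (horizontal): 15
Dimensions: 12 × 15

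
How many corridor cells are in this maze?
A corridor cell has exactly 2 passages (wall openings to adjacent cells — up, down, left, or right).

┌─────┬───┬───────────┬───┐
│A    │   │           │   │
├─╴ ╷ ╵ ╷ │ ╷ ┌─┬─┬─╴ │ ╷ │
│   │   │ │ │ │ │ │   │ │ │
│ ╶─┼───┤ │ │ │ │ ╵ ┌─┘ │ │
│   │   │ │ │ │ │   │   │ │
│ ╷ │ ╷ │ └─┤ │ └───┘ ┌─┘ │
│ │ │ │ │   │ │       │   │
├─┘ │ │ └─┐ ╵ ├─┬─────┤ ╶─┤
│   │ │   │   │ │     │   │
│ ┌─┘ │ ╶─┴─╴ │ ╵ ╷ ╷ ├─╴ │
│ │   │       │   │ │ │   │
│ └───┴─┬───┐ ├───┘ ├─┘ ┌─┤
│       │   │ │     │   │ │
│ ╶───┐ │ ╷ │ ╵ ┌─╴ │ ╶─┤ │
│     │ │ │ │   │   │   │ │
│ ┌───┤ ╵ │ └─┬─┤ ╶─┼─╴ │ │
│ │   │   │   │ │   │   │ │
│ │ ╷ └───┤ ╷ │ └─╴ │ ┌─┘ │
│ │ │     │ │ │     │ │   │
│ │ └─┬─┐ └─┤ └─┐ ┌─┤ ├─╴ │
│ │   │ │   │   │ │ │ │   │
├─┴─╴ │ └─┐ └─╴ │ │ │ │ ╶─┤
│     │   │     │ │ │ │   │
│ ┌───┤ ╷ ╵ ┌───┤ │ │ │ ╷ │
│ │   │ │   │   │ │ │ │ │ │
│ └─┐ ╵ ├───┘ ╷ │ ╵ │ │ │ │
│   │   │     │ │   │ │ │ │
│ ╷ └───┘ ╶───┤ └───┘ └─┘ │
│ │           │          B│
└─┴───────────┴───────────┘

Counting cells with exactly 2 passages:
Total corridor cells: 155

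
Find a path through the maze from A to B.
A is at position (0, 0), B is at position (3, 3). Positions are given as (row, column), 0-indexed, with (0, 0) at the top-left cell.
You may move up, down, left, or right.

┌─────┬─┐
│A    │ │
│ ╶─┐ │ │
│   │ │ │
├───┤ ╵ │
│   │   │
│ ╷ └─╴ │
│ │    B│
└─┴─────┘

Finding the shortest path from (0, 0) to (3, 3):
Path length: 6 steps
Directions: right → right → down → down → right → down

Solution:

┌─────┬─┐
│A → ↓│ │
│ ╶─┐ │ │
│   │↓│ │
├───┤ ╵ │
│   │↳ ↓│
│ ╷ └─╴ │
│ │    B│
└─┴─────┘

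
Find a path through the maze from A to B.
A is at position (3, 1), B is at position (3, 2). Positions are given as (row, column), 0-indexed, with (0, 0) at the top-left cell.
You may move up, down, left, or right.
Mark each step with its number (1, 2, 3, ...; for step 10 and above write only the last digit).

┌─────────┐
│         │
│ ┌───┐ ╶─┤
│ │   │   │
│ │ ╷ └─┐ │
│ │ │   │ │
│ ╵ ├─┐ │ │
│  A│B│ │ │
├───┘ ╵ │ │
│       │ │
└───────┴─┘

Finding the shortest path from (3, 1) to (3, 2):
Path length: 9 steps
Directions: up → up → right → down → right → down → down → left → up

Solution:

┌─────────┐
│         │
│ ┌───┐ ╶─┤
│ │2 3│   │
│ │ ╷ └─┐ │
│ │1│4 5│ │
│ ╵ ├─┐ │ │
│  A│B│6│ │
├───┘ ╵ │ │
│    8 7│ │
└───────┴─┘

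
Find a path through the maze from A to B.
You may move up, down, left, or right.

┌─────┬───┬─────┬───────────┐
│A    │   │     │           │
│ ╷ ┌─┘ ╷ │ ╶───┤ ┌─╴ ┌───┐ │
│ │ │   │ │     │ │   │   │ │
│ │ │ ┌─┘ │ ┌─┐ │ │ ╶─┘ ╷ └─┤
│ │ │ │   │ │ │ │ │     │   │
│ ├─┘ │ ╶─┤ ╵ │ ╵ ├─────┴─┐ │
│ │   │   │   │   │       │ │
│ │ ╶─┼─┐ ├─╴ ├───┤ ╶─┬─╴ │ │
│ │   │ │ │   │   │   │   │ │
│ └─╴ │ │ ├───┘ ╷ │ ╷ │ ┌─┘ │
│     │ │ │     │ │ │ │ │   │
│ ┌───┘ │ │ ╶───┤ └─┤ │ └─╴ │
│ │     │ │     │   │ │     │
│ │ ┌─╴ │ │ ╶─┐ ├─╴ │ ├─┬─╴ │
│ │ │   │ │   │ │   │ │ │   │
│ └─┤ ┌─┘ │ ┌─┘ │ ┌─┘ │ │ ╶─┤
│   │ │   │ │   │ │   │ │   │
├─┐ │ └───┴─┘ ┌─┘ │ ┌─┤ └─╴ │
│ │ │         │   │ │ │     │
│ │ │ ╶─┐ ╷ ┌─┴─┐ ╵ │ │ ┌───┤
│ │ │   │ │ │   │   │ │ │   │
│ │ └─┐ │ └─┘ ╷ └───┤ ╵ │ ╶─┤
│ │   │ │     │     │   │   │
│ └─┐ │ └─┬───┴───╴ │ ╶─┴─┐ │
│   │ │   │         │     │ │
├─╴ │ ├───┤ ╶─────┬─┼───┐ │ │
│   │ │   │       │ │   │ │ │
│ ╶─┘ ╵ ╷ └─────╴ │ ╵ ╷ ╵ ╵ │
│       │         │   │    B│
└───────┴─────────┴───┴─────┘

Finding the shortest path through the maze:
Path length: 99 steps
Directions: down → down → down → down → down → down → down → down → right → down → down → down → right → down → down → down → right → up → right → down → right → right → right → right → up → left → left → left → up → right → right → right → right → up → left → left → up → left → down → left → left → up → up → right → right → up → right → up → up → left → left → up → right → right → up → right → down → down → right → down → left → down → down → down → right → up → up → right → up → up → up → up → left → up → right → right → right → down → left → down → down → right → right → down → left → down → right → down → left → left → down → down → left → down → right → right → down → down → right

Solution:

┌─────┬───┬─────┬───────────┐
│A    │   │     │           │
│ ╷ ┌─┘ ╷ │ ╶───┤ ┌─╴ ┌───┐ │
│↓│ │   │ │     │ │   │   │ │
│ │ │ ┌─┘ │ ┌─┐ │ │ ╶─┘ ╷ └─┤
│↓│ │ │   │ │ │ │ │     │   │
│ ├─┘ │ ╶─┤ ╵ │ ╵ ├─────┴─┐ │
│↓│   │   │   │   │↱ → → ↓│ │
│ │ ╶─┼─┐ ├─╴ ├───┤ ╶─┬─╴ │ │
│↓│   │ │ │   │↱ ↓│↑ ↰│↓ ↲│ │
│ └─╴ │ │ ├───┘ ╷ │ ╷ │ ┌─┘ │
│↓    │ │ │↱ → ↑│↓│ │↑│↓│   │
│ ┌───┘ │ │ ╶───┤ └─┤ │ └─╴ │
│↓│     │ │↑ ← ↰│↳ ↓│↑│↳ → ↓│
│ │ ┌─╴ │ │ ╶─┐ ├─╴ │ ├─┬─╴ │
│↓│ │   │ │   │↑│↓ ↲│↑│ │↓ ↲│
│ └─┤ ┌─┘ │ ┌─┘ │ ┌─┘ │ │ ╶─┤
│↳ ↓│ │   │ │↱ ↑│↓│↱ ↑│ │↳ ↓│
├─┐ │ └───┴─┘ ┌─┘ │ ┌─┤ └─╴ │
│ │↓│    ↱ → ↑│  ↓│↑│ │↓ ← ↲│
│ │ │ ╶─┐ ╷ ┌─┴─┐ ╵ │ │ ┌───┤
│ │↓│   │↑│ │↓ ↰│↳ ↑│ │↓│   │
│ │ └─┐ │ └─┘ ╷ └───┤ ╵ │ ╶─┤
│ │↳ ↓│ │↑ ← ↲│↑ ← ↰│↓ ↲│   │
│ └─┐ │ └─┬───┴───╴ │ ╶─┴─┐ │
│   │↓│   │↱ → → → ↑│↳ → ↓│ │
├─╴ │ ├───┤ ╶─────┬─┼───┐ │ │
│   │↓│↱ ↓│↑ ← ← ↰│ │   │↓│ │
│ ╶─┘ ╵ ╷ └─────╴ │ ╵ ╷ ╵ ╵ │
│    ↳ ↑│↳ → → → ↑│   │  ↳ B│
└───────┴─────────┴───┴─────┘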